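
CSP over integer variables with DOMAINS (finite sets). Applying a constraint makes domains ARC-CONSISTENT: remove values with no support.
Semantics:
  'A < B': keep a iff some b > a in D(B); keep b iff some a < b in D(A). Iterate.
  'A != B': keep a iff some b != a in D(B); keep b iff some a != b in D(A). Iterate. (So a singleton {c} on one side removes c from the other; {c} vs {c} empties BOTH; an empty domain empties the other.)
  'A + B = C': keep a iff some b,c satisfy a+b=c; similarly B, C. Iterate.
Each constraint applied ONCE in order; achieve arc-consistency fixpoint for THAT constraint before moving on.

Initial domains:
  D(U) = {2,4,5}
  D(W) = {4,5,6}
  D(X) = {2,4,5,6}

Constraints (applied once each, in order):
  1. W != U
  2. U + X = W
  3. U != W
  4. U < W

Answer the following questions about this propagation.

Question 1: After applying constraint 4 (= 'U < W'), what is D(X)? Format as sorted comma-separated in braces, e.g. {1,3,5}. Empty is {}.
Answer: {2,4}

Derivation:
Constraint 1 (W != U) on D(W)={4,5,6} D(U)={2,4,5}: no change
Constraint 2 (U + X = W) on D(U)={2,4,5} D(X)={2,4,5,6} D(W)={4,5,6}: U {2,4,5}->{2,4}; X {2,4,5,6}->{2,4}; W {4,5,6}->{4,6}
Constraint 3 (U != W) on D(U)={2,4} D(W)={4,6}: no change
Constraint 4 (U < W) on D(U)={2,4} D(W)={4,6}: no change
So after constraint 4: D(X) = {2,4}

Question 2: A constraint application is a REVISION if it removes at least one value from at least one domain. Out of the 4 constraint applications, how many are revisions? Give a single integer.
Constraint 1 (W != U) on D(W)={4,5,6} D(U)={2,4,5}: no change => not a revision
Constraint 2 (U + X = W) on D(U)={2,4,5} D(X)={2,4,5,6} D(W)={4,5,6}: U {2,4,5}->{2,4}; X {2,4,5,6}->{2,4}; W {4,5,6}->{4,6} => REVISION
Constraint 3 (U != W) on D(U)={2,4} D(W)={4,6}: no change => not a revision
Constraint 4 (U < W) on D(U)={2,4} D(W)={4,6}: no change => not a revision
Total revisions = 1

Answer: 1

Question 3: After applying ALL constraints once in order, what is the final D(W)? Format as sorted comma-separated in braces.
Answer: {4,6}

Derivation:
Constraint 1 (W != U) on D(W)={4,5,6} D(U)={2,4,5}: no change
Constraint 2 (U + X = W) on D(U)={2,4,5} D(X)={2,4,5,6} D(W)={4,5,6}: U {2,4,5}->{2,4}; X {2,4,5,6}->{2,4}; W {4,5,6}->{4,6}
Constraint 3 (U != W) on D(U)={2,4} D(W)={4,6}: no change
Constraint 4 (U < W) on D(U)={2,4} D(W)={4,6}: no change
So after all 4 constraints: D(W) = {4,6}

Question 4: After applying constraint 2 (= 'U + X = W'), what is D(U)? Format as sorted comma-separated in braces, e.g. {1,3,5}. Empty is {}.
Answer: {2,4}

Derivation:
Constraint 1 (W != U) on D(W)={4,5,6} D(U)={2,4,5}: no change
Constraint 2 (U + X = W) on D(U)={2,4,5} D(X)={2,4,5,6} D(W)={4,5,6}: U {2,4,5}->{2,4}; X {2,4,5,6}->{2,4}; W {4,5,6}->{4,6}
So after constraint 2: D(U) = {2,4}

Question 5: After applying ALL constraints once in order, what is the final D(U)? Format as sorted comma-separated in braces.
Answer: {2,4}

Derivation:
Constraint 1 (W != U) on D(W)={4,5,6} D(U)={2,4,5}: no change
Constraint 2 (U + X = W) on D(U)={2,4,5} D(X)={2,4,5,6} D(W)={4,5,6}: U {2,4,5}->{2,4}; X {2,4,5,6}->{2,4}; W {4,5,6}->{4,6}
Constraint 3 (U != W) on D(U)={2,4} D(W)={4,6}: no change
Constraint 4 (U < W) on D(U)={2,4} D(W)={4,6}: no change
So after all 4 constraints: D(U) = {2,4}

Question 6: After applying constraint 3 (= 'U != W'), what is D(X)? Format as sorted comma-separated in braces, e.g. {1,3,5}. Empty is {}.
Constraint 1 (W != U) on D(W)={4,5,6} D(U)={2,4,5}: no change
Constraint 2 (U + X = W) on D(U)={2,4,5} D(X)={2,4,5,6} D(W)={4,5,6}: U {2,4,5}->{2,4}; X {2,4,5,6}->{2,4}; W {4,5,6}->{4,6}
Constraint 3 (U != W) on D(U)={2,4} D(W)={4,6}: no change
So after constraint 3: D(X) = {2,4}

Answer: {2,4}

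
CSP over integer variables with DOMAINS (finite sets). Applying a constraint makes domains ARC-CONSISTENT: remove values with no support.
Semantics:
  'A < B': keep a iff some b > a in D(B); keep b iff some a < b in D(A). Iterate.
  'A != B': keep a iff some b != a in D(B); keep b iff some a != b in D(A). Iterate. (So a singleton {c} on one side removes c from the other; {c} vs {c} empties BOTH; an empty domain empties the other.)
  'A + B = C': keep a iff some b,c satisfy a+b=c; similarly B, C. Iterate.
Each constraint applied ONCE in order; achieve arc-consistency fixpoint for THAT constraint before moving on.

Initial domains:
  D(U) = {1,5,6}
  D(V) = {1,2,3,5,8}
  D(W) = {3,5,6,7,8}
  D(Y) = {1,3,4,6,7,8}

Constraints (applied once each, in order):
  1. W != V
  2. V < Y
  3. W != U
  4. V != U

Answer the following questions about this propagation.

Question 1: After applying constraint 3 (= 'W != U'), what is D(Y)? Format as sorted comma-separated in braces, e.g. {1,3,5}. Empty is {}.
Answer: {3,4,6,7,8}

Derivation:
Constraint 1 (W != V) on D(W)={3,5,6,7,8} D(V)={1,2,3,5,8}: no change
Constraint 2 (V < Y) on D(V)={1,2,3,5,8} D(Y)={1,3,4,6,7,8}: V {1,2,3,5,8}->{1,2,3,5}; Y {1,3,4,6,7,8}->{3,4,6,7,8}
Constraint 3 (W != U) on D(W)={3,5,6,7,8} D(U)={1,5,6}: no change
So after constraint 3: D(Y) = {3,4,6,7,8}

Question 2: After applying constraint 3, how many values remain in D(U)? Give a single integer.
Answer: 3

Derivation:
Constraint 1 (W != V) on D(W)={3,5,6,7,8} D(V)={1,2,3,5,8}: no change
Constraint 2 (V < Y) on D(V)={1,2,3,5,8} D(Y)={1,3,4,6,7,8}: V {1,2,3,5,8}->{1,2,3,5}; Y {1,3,4,6,7,8}->{3,4,6,7,8}
Constraint 3 (W != U) on D(W)={3,5,6,7,8} D(U)={1,5,6}: no change
So after constraint 3: D(U)={1,5,6}, size = 3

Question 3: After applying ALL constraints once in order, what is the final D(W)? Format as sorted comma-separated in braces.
Answer: {3,5,6,7,8}

Derivation:
Constraint 1 (W != V) on D(W)={3,5,6,7,8} D(V)={1,2,3,5,8}: no change
Constraint 2 (V < Y) on D(V)={1,2,3,5,8} D(Y)={1,3,4,6,7,8}: V {1,2,3,5,8}->{1,2,3,5}; Y {1,3,4,6,7,8}->{3,4,6,7,8}
Constraint 3 (W != U) on D(W)={3,5,6,7,8} D(U)={1,5,6}: no change
Constraint 4 (V != U) on D(V)={1,2,3,5} D(U)={1,5,6}: no change
So after all 4 constraints: D(W) = {3,5,6,7,8}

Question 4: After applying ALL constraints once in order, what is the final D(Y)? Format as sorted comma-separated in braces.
Constraint 1 (W != V) on D(W)={3,5,6,7,8} D(V)={1,2,3,5,8}: no change
Constraint 2 (V < Y) on D(V)={1,2,3,5,8} D(Y)={1,3,4,6,7,8}: V {1,2,3,5,8}->{1,2,3,5}; Y {1,3,4,6,7,8}->{3,4,6,7,8}
Constraint 3 (W != U) on D(W)={3,5,6,7,8} D(U)={1,5,6}: no change
Constraint 4 (V != U) on D(V)={1,2,3,5} D(U)={1,5,6}: no change
So after all 4 constraints: D(Y) = {3,4,6,7,8}

Answer: {3,4,6,7,8}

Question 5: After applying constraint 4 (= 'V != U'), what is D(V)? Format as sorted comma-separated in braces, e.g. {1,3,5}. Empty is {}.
Constraint 1 (W != V) on D(W)={3,5,6,7,8} D(V)={1,2,3,5,8}: no change
Constraint 2 (V < Y) on D(V)={1,2,3,5,8} D(Y)={1,3,4,6,7,8}: V {1,2,3,5,8}->{1,2,3,5}; Y {1,3,4,6,7,8}->{3,4,6,7,8}
Constraint 3 (W != U) on D(W)={3,5,6,7,8} D(U)={1,5,6}: no change
Constraint 4 (V != U) on D(V)={1,2,3,5} D(U)={1,5,6}: no change
So after constraint 4: D(V) = {1,2,3,5}

Answer: {1,2,3,5}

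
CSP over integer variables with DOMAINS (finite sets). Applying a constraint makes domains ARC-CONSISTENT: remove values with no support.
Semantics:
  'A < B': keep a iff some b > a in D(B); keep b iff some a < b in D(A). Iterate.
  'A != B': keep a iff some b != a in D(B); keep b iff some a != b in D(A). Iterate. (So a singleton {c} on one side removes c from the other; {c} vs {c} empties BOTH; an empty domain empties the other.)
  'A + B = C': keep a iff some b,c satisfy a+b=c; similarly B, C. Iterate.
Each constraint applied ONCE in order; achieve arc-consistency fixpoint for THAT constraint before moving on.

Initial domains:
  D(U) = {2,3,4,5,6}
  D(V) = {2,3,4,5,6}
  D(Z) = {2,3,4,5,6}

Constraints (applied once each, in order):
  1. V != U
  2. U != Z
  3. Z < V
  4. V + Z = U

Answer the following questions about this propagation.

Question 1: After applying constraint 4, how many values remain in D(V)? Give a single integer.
Answer: 2

Derivation:
Constraint 1 (V != U) on D(V)={2,3,4,5,6} D(U)={2,3,4,5,6}: no change
Constraint 2 (U != Z) on D(U)={2,3,4,5,6} D(Z)={2,3,4,5,6}: no change
Constraint 3 (Z < V) on D(Z)={2,3,4,5,6} D(V)={2,3,4,5,6}: Z {2,3,4,5,6}->{2,3,4,5}; V {2,3,4,5,6}->{3,4,5,6}
Constraint 4 (V + Z = U) on D(V)={3,4,5,6} D(Z)={2,3,4,5} D(U)={2,3,4,5,6}: V {3,4,5,6}->{3,4}; Z {2,3,4,5}->{2,3}; U {2,3,4,5,6}->{5,6}
So after constraint 4: D(V)={3,4}, size = 2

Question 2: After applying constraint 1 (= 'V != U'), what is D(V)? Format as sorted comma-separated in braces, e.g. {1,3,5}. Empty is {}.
Constraint 1 (V != U) on D(V)={2,3,4,5,6} D(U)={2,3,4,5,6}: no change
So after constraint 1: D(V) = {2,3,4,5,6}

Answer: {2,3,4,5,6}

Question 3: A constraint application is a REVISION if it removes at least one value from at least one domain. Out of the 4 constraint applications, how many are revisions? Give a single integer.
Constraint 1 (V != U) on D(V)={2,3,4,5,6} D(U)={2,3,4,5,6}: no change => not a revision
Constraint 2 (U != Z) on D(U)={2,3,4,5,6} D(Z)={2,3,4,5,6}: no change => not a revision
Constraint 3 (Z < V) on D(Z)={2,3,4,5,6} D(V)={2,3,4,5,6}: Z {2,3,4,5,6}->{2,3,4,5}; V {2,3,4,5,6}->{3,4,5,6} => REVISION
Constraint 4 (V + Z = U) on D(V)={3,4,5,6} D(Z)={2,3,4,5} D(U)={2,3,4,5,6}: V {3,4,5,6}->{3,4}; Z {2,3,4,5}->{2,3}; U {2,3,4,5,6}->{5,6} => REVISION
Total revisions = 2

Answer: 2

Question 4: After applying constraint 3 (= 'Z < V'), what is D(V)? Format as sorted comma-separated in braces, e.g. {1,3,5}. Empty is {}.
Answer: {3,4,5,6}

Derivation:
Constraint 1 (V != U) on D(V)={2,3,4,5,6} D(U)={2,3,4,5,6}: no change
Constraint 2 (U != Z) on D(U)={2,3,4,5,6} D(Z)={2,3,4,5,6}: no change
Constraint 3 (Z < V) on D(Z)={2,3,4,5,6} D(V)={2,3,4,5,6}: Z {2,3,4,5,6}->{2,3,4,5}; V {2,3,4,5,6}->{3,4,5,6}
So after constraint 3: D(V) = {3,4,5,6}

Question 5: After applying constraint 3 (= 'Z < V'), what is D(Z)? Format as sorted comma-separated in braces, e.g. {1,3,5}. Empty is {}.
Constraint 1 (V != U) on D(V)={2,3,4,5,6} D(U)={2,3,4,5,6}: no change
Constraint 2 (U != Z) on D(U)={2,3,4,5,6} D(Z)={2,3,4,5,6}: no change
Constraint 3 (Z < V) on D(Z)={2,3,4,5,6} D(V)={2,3,4,5,6}: Z {2,3,4,5,6}->{2,3,4,5}; V {2,3,4,5,6}->{3,4,5,6}
So after constraint 3: D(Z) = {2,3,4,5}

Answer: {2,3,4,5}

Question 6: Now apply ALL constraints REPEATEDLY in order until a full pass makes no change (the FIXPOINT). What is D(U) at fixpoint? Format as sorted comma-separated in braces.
Answer: {5,6}

Derivation:
pass 0 (initial): D(U)={2,3,4,5,6}
pass 1: U {2,3,4,5,6}->{5,6}; V {2,3,4,5,6}->{3,4}; Z {2,3,4,5,6}->{2,3}
pass 2: no change
Fixpoint after 2 passes: D(U) = {5,6}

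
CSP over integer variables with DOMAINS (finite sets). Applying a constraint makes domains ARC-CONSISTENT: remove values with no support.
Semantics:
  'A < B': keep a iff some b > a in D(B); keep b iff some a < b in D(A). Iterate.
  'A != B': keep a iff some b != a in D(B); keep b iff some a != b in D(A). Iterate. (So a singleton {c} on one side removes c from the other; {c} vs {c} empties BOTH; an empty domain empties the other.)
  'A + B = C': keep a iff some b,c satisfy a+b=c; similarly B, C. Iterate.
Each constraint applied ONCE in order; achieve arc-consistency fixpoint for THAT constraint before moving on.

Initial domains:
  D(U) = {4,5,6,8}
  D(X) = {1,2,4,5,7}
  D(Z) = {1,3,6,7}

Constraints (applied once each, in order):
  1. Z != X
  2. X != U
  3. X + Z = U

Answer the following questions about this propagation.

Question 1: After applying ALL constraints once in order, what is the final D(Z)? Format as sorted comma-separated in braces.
Answer: {1,3,6,7}

Derivation:
Constraint 1 (Z != X) on D(Z)={1,3,6,7} D(X)={1,2,4,5,7}: no change
Constraint 2 (X != U) on D(X)={1,2,4,5,7} D(U)={4,5,6,8}: no change
Constraint 3 (X + Z = U) on D(X)={1,2,4,5,7} D(Z)={1,3,6,7} D(U)={4,5,6,8}: no change
So after all 3 constraints: D(Z) = {1,3,6,7}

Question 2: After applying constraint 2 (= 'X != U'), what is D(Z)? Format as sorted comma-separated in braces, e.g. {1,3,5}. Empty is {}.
Answer: {1,3,6,7}

Derivation:
Constraint 1 (Z != X) on D(Z)={1,3,6,7} D(X)={1,2,4,5,7}: no change
Constraint 2 (X != U) on D(X)={1,2,4,5,7} D(U)={4,5,6,8}: no change
So after constraint 2: D(Z) = {1,3,6,7}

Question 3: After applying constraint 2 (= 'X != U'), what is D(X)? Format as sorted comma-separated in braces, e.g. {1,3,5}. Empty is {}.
Answer: {1,2,4,5,7}

Derivation:
Constraint 1 (Z != X) on D(Z)={1,3,6,7} D(X)={1,2,4,5,7}: no change
Constraint 2 (X != U) on D(X)={1,2,4,5,7} D(U)={4,5,6,8}: no change
So after constraint 2: D(X) = {1,2,4,5,7}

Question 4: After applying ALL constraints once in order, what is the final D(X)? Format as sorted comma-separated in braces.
Constraint 1 (Z != X) on D(Z)={1,3,6,7} D(X)={1,2,4,5,7}: no change
Constraint 2 (X != U) on D(X)={1,2,4,5,7} D(U)={4,5,6,8}: no change
Constraint 3 (X + Z = U) on D(X)={1,2,4,5,7} D(Z)={1,3,6,7} D(U)={4,5,6,8}: no change
So after all 3 constraints: D(X) = {1,2,4,5,7}

Answer: {1,2,4,5,7}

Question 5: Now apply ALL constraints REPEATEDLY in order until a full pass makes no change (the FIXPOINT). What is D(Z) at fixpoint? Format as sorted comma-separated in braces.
pass 0 (initial): D(Z)={1,3,6,7}
pass 1: no change
Fixpoint after 1 passes: D(Z) = {1,3,6,7}

Answer: {1,3,6,7}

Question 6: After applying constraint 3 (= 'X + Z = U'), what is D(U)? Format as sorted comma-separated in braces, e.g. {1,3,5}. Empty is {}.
Answer: {4,5,6,8}

Derivation:
Constraint 1 (Z != X) on D(Z)={1,3,6,7} D(X)={1,2,4,5,7}: no change
Constraint 2 (X != U) on D(X)={1,2,4,5,7} D(U)={4,5,6,8}: no change
Constraint 3 (X + Z = U) on D(X)={1,2,4,5,7} D(Z)={1,3,6,7} D(U)={4,5,6,8}: no change
So after constraint 3: D(U) = {4,5,6,8}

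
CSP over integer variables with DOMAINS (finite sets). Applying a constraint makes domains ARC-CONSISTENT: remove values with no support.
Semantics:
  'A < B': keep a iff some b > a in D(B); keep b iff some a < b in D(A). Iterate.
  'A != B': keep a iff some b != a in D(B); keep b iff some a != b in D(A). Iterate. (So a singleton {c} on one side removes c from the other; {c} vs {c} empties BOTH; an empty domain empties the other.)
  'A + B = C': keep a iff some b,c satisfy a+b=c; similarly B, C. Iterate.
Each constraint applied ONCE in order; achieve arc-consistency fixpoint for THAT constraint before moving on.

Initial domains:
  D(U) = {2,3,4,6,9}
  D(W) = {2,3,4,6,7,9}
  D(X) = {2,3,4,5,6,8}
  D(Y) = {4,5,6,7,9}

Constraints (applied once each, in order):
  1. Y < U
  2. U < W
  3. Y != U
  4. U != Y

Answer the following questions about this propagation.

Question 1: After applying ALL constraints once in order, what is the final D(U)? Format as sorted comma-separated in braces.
Constraint 1 (Y < U) on D(Y)={4,5,6,7,9} D(U)={2,3,4,6,9}: Y {4,5,6,7,9}->{4,5,6,7}; U {2,3,4,6,9}->{6,9}
Constraint 2 (U < W) on D(U)={6,9} D(W)={2,3,4,6,7,9}: U {6,9}->{6}; W {2,3,4,6,7,9}->{7,9}
Constraint 3 (Y != U) on D(Y)={4,5,6,7} D(U)={6}: Y {4,5,6,7}->{4,5,7}
Constraint 4 (U != Y) on D(U)={6} D(Y)={4,5,7}: no change
So after all 4 constraints: D(U) = {6}

Answer: {6}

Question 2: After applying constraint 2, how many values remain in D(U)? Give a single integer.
Answer: 1

Derivation:
Constraint 1 (Y < U) on D(Y)={4,5,6,7,9} D(U)={2,3,4,6,9}: Y {4,5,6,7,9}->{4,5,6,7}; U {2,3,4,6,9}->{6,9}
Constraint 2 (U < W) on D(U)={6,9} D(W)={2,3,4,6,7,9}: U {6,9}->{6}; W {2,3,4,6,7,9}->{7,9}
So after constraint 2: D(U)={6}, size = 1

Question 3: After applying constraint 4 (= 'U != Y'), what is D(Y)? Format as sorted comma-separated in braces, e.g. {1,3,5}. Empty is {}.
Constraint 1 (Y < U) on D(Y)={4,5,6,7,9} D(U)={2,3,4,6,9}: Y {4,5,6,7,9}->{4,5,6,7}; U {2,3,4,6,9}->{6,9}
Constraint 2 (U < W) on D(U)={6,9} D(W)={2,3,4,6,7,9}: U {6,9}->{6}; W {2,3,4,6,7,9}->{7,9}
Constraint 3 (Y != U) on D(Y)={4,5,6,7} D(U)={6}: Y {4,5,6,7}->{4,5,7}
Constraint 4 (U != Y) on D(U)={6} D(Y)={4,5,7}: no change
So after constraint 4: D(Y) = {4,5,7}

Answer: {4,5,7}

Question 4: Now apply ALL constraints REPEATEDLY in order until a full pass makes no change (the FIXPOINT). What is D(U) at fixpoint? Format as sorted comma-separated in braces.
pass 0 (initial): D(U)={2,3,4,6,9}
pass 1: U {2,3,4,6,9}->{6}; W {2,3,4,6,7,9}->{7,9}; Y {4,5,6,7,9}->{4,5,7}
pass 2: Y {4,5,7}->{4,5}
pass 3: no change
Fixpoint after 3 passes: D(U) = {6}

Answer: {6}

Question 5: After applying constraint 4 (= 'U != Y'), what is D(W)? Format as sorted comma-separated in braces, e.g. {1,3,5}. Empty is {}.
Constraint 1 (Y < U) on D(Y)={4,5,6,7,9} D(U)={2,3,4,6,9}: Y {4,5,6,7,9}->{4,5,6,7}; U {2,3,4,6,9}->{6,9}
Constraint 2 (U < W) on D(U)={6,9} D(W)={2,3,4,6,7,9}: U {6,9}->{6}; W {2,3,4,6,7,9}->{7,9}
Constraint 3 (Y != U) on D(Y)={4,5,6,7} D(U)={6}: Y {4,5,6,7}->{4,5,7}
Constraint 4 (U != Y) on D(U)={6} D(Y)={4,5,7}: no change
So after constraint 4: D(W) = {7,9}

Answer: {7,9}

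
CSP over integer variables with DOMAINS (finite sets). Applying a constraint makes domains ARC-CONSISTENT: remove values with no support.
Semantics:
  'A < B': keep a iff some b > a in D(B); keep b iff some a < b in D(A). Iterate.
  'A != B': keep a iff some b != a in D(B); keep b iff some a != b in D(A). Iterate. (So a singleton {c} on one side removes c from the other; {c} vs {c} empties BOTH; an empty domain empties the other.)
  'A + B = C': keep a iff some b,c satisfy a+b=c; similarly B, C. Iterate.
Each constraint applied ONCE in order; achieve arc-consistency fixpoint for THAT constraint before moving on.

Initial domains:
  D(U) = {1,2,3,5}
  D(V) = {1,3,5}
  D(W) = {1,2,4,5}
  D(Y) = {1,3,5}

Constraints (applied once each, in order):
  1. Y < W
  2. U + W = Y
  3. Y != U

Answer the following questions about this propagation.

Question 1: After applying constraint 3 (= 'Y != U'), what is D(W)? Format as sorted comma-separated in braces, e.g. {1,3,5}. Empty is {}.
Answer: {2}

Derivation:
Constraint 1 (Y < W) on D(Y)={1,3,5} D(W)={1,2,4,5}: Y {1,3,5}->{1,3}; W {1,2,4,5}->{2,4,5}
Constraint 2 (U + W = Y) on D(U)={1,2,3,5} D(W)={2,4,5} D(Y)={1,3}: U {1,2,3,5}->{1}; W {2,4,5}->{2}; Y {1,3}->{3}
Constraint 3 (Y != U) on D(Y)={3} D(U)={1}: no change
So after constraint 3: D(W) = {2}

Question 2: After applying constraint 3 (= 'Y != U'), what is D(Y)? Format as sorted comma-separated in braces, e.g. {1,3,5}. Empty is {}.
Answer: {3}

Derivation:
Constraint 1 (Y < W) on D(Y)={1,3,5} D(W)={1,2,4,5}: Y {1,3,5}->{1,3}; W {1,2,4,5}->{2,4,5}
Constraint 2 (U + W = Y) on D(U)={1,2,3,5} D(W)={2,4,5} D(Y)={1,3}: U {1,2,3,5}->{1}; W {2,4,5}->{2}; Y {1,3}->{3}
Constraint 3 (Y != U) on D(Y)={3} D(U)={1}: no change
So after constraint 3: D(Y) = {3}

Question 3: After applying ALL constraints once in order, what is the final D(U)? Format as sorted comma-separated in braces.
Answer: {1}

Derivation:
Constraint 1 (Y < W) on D(Y)={1,3,5} D(W)={1,2,4,5}: Y {1,3,5}->{1,3}; W {1,2,4,5}->{2,4,5}
Constraint 2 (U + W = Y) on D(U)={1,2,3,5} D(W)={2,4,5} D(Y)={1,3}: U {1,2,3,5}->{1}; W {2,4,5}->{2}; Y {1,3}->{3}
Constraint 3 (Y != U) on D(Y)={3} D(U)={1}: no change
So after all 3 constraints: D(U) = {1}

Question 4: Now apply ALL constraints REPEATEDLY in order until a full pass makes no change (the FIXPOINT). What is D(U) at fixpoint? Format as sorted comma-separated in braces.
pass 0 (initial): D(U)={1,2,3,5}
pass 1: U {1,2,3,5}->{1}; W {1,2,4,5}->{2}; Y {1,3,5}->{3}
pass 2: U {1}->{}; W {2}->{}; Y {3}->{}
pass 3: no change
Fixpoint after 3 passes: D(U) = {}

Answer: {}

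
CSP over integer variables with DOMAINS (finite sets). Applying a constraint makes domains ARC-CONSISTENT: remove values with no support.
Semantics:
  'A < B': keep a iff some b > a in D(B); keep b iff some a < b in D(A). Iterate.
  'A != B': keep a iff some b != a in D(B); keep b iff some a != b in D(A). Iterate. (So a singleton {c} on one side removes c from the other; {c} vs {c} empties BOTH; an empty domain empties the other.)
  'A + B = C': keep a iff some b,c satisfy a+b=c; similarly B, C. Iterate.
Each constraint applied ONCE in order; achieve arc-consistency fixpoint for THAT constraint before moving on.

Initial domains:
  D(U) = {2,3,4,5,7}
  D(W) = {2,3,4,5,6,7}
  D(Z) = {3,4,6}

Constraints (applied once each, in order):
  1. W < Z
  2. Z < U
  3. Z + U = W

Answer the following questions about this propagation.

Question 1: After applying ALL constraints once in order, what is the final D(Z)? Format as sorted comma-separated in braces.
Constraint 1 (W < Z) on D(W)={2,3,4,5,6,7} D(Z)={3,4,6}: W {2,3,4,5,6,7}->{2,3,4,5}
Constraint 2 (Z < U) on D(Z)={3,4,6} D(U)={2,3,4,5,7}: U {2,3,4,5,7}->{4,5,7}
Constraint 3 (Z + U = W) on D(Z)={3,4,6} D(U)={4,5,7} D(W)={2,3,4,5}: Z {3,4,6}->{}; U {4,5,7}->{}; W {2,3,4,5}->{}
So after all 3 constraints: D(Z) = {}

Answer: {}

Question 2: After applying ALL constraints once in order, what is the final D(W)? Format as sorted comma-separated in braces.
Constraint 1 (W < Z) on D(W)={2,3,4,5,6,7} D(Z)={3,4,6}: W {2,3,4,5,6,7}->{2,3,4,5}
Constraint 2 (Z < U) on D(Z)={3,4,6} D(U)={2,3,4,5,7}: U {2,3,4,5,7}->{4,5,7}
Constraint 3 (Z + U = W) on D(Z)={3,4,6} D(U)={4,5,7} D(W)={2,3,4,5}: Z {3,4,6}->{}; U {4,5,7}->{}; W {2,3,4,5}->{}
So after all 3 constraints: D(W) = {}

Answer: {}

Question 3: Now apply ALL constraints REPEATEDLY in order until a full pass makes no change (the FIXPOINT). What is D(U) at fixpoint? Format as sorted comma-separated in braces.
pass 0 (initial): D(U)={2,3,4,5,7}
pass 1: U {2,3,4,5,7}->{}; W {2,3,4,5,6,7}->{}; Z {3,4,6}->{}
pass 2: no change
Fixpoint after 2 passes: D(U) = {}

Answer: {}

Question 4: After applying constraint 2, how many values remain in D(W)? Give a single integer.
Answer: 4

Derivation:
Constraint 1 (W < Z) on D(W)={2,3,4,5,6,7} D(Z)={3,4,6}: W {2,3,4,5,6,7}->{2,3,4,5}
Constraint 2 (Z < U) on D(Z)={3,4,6} D(U)={2,3,4,5,7}: U {2,3,4,5,7}->{4,5,7}
So after constraint 2: D(W)={2,3,4,5}, size = 4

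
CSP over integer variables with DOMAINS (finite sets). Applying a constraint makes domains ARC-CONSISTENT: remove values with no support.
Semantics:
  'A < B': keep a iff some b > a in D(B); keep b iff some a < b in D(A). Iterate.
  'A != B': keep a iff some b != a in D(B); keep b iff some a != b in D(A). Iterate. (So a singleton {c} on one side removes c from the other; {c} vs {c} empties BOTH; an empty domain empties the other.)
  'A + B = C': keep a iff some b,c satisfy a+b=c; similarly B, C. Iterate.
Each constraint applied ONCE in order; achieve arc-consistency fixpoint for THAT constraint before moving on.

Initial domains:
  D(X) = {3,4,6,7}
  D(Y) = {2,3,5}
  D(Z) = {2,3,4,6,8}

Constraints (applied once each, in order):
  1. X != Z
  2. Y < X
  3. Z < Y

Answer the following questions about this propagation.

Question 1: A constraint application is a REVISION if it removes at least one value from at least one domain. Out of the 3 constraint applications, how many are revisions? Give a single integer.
Constraint 1 (X != Z) on D(X)={3,4,6,7} D(Z)={2,3,4,6,8}: no change => not a revision
Constraint 2 (Y < X) on D(Y)={2,3,5} D(X)={3,4,6,7}: no change => not a revision
Constraint 3 (Z < Y) on D(Z)={2,3,4,6,8} D(Y)={2,3,5}: Z {2,3,4,6,8}->{2,3,4}; Y {2,3,5}->{3,5} => REVISION
Total revisions = 1

Answer: 1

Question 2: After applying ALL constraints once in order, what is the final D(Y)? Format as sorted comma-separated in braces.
Constraint 1 (X != Z) on D(X)={3,4,6,7} D(Z)={2,3,4,6,8}: no change
Constraint 2 (Y < X) on D(Y)={2,3,5} D(X)={3,4,6,7}: no change
Constraint 3 (Z < Y) on D(Z)={2,3,4,6,8} D(Y)={2,3,5}: Z {2,3,4,6,8}->{2,3,4}; Y {2,3,5}->{3,5}
So after all 3 constraints: D(Y) = {3,5}

Answer: {3,5}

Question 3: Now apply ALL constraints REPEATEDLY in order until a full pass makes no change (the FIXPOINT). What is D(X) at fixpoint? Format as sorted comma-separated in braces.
pass 0 (initial): D(X)={3,4,6,7}
pass 1: Y {2,3,5}->{3,5}; Z {2,3,4,6,8}->{2,3,4}
pass 2: X {3,4,6,7}->{4,6,7}
pass 3: no change
Fixpoint after 3 passes: D(X) = {4,6,7}

Answer: {4,6,7}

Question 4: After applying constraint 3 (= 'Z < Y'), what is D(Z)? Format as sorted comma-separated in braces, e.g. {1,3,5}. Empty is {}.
Answer: {2,3,4}

Derivation:
Constraint 1 (X != Z) on D(X)={3,4,6,7} D(Z)={2,3,4,6,8}: no change
Constraint 2 (Y < X) on D(Y)={2,3,5} D(X)={3,4,6,7}: no change
Constraint 3 (Z < Y) on D(Z)={2,3,4,6,8} D(Y)={2,3,5}: Z {2,3,4,6,8}->{2,3,4}; Y {2,3,5}->{3,5}
So after constraint 3: D(Z) = {2,3,4}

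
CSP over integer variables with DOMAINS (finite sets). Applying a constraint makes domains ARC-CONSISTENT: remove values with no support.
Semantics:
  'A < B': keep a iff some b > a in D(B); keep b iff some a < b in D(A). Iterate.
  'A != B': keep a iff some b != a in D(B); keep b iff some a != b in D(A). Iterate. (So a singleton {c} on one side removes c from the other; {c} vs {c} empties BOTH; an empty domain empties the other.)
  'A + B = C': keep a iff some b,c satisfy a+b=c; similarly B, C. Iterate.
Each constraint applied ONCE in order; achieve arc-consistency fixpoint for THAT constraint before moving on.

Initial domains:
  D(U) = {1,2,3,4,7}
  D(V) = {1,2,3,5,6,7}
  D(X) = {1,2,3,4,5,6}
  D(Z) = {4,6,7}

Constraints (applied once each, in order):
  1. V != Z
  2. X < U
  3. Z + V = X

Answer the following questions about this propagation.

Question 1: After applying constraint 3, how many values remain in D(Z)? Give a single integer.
Answer: 1

Derivation:
Constraint 1 (V != Z) on D(V)={1,2,3,5,6,7} D(Z)={4,6,7}: no change
Constraint 2 (X < U) on D(X)={1,2,3,4,5,6} D(U)={1,2,3,4,7}: U {1,2,3,4,7}->{2,3,4,7}
Constraint 3 (Z + V = X) on D(Z)={4,6,7} D(V)={1,2,3,5,6,7} D(X)={1,2,3,4,5,6}: Z {4,6,7}->{4}; V {1,2,3,5,6,7}->{1,2}; X {1,2,3,4,5,6}->{5,6}
So after constraint 3: D(Z)={4}, size = 1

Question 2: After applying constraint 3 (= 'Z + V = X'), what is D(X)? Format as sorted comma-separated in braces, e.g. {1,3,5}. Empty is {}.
Answer: {5,6}

Derivation:
Constraint 1 (V != Z) on D(V)={1,2,3,5,6,7} D(Z)={4,6,7}: no change
Constraint 2 (X < U) on D(X)={1,2,3,4,5,6} D(U)={1,2,3,4,7}: U {1,2,3,4,7}->{2,3,4,7}
Constraint 3 (Z + V = X) on D(Z)={4,6,7} D(V)={1,2,3,5,6,7} D(X)={1,2,3,4,5,6}: Z {4,6,7}->{4}; V {1,2,3,5,6,7}->{1,2}; X {1,2,3,4,5,6}->{5,6}
So after constraint 3: D(X) = {5,6}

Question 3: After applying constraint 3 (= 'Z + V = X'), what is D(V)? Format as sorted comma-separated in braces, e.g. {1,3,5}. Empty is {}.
Constraint 1 (V != Z) on D(V)={1,2,3,5,6,7} D(Z)={4,6,7}: no change
Constraint 2 (X < U) on D(X)={1,2,3,4,5,6} D(U)={1,2,3,4,7}: U {1,2,3,4,7}->{2,3,4,7}
Constraint 3 (Z + V = X) on D(Z)={4,6,7} D(V)={1,2,3,5,6,7} D(X)={1,2,3,4,5,6}: Z {4,6,7}->{4}; V {1,2,3,5,6,7}->{1,2}; X {1,2,3,4,5,6}->{5,6}
So after constraint 3: D(V) = {1,2}

Answer: {1,2}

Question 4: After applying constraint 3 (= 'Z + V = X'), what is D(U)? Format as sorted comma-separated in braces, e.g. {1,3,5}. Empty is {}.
Answer: {2,3,4,7}

Derivation:
Constraint 1 (V != Z) on D(V)={1,2,3,5,6,7} D(Z)={4,6,7}: no change
Constraint 2 (X < U) on D(X)={1,2,3,4,5,6} D(U)={1,2,3,4,7}: U {1,2,3,4,7}->{2,3,4,7}
Constraint 3 (Z + V = X) on D(Z)={4,6,7} D(V)={1,2,3,5,6,7} D(X)={1,2,3,4,5,6}: Z {4,6,7}->{4}; V {1,2,3,5,6,7}->{1,2}; X {1,2,3,4,5,6}->{5,6}
So after constraint 3: D(U) = {2,3,4,7}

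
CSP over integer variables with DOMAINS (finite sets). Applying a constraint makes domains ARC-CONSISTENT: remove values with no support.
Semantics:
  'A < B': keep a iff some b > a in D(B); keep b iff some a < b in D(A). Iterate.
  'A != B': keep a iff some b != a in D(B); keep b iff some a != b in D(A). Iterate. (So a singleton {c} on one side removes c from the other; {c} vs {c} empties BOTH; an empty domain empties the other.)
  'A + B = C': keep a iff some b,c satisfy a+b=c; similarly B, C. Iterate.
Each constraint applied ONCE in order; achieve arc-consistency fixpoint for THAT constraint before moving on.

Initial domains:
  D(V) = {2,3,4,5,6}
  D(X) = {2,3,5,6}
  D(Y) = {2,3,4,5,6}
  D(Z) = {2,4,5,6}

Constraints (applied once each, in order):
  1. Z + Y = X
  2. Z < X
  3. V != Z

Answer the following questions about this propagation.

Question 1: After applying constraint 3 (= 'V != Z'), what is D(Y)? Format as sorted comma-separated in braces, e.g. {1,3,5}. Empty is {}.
Constraint 1 (Z + Y = X) on D(Z)={2,4,5,6} D(Y)={2,3,4,5,6} D(X)={2,3,5,6}: Z {2,4,5,6}->{2,4}; Y {2,3,4,5,6}->{2,3,4}; X {2,3,5,6}->{5,6}
Constraint 2 (Z < X) on D(Z)={2,4} D(X)={5,6}: no change
Constraint 3 (V != Z) on D(V)={2,3,4,5,6} D(Z)={2,4}: no change
So after constraint 3: D(Y) = {2,3,4}

Answer: {2,3,4}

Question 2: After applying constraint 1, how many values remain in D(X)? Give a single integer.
Constraint 1 (Z + Y = X) on D(Z)={2,4,5,6} D(Y)={2,3,4,5,6} D(X)={2,3,5,6}: Z {2,4,5,6}->{2,4}; Y {2,3,4,5,6}->{2,3,4}; X {2,3,5,6}->{5,6}
So after constraint 1: D(X)={5,6}, size = 2

Answer: 2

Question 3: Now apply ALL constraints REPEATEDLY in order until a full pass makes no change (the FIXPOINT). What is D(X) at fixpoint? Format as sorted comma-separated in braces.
pass 0 (initial): D(X)={2,3,5,6}
pass 1: X {2,3,5,6}->{5,6}; Y {2,3,4,5,6}->{2,3,4}; Z {2,4,5,6}->{2,4}
pass 2: no change
Fixpoint after 2 passes: D(X) = {5,6}

Answer: {5,6}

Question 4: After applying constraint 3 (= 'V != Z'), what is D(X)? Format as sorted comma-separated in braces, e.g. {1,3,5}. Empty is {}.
Constraint 1 (Z + Y = X) on D(Z)={2,4,5,6} D(Y)={2,3,4,5,6} D(X)={2,3,5,6}: Z {2,4,5,6}->{2,4}; Y {2,3,4,5,6}->{2,3,4}; X {2,3,5,6}->{5,6}
Constraint 2 (Z < X) on D(Z)={2,4} D(X)={5,6}: no change
Constraint 3 (V != Z) on D(V)={2,3,4,5,6} D(Z)={2,4}: no change
So after constraint 3: D(X) = {5,6}

Answer: {5,6}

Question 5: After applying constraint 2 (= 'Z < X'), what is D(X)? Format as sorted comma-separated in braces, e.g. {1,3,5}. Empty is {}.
Answer: {5,6}

Derivation:
Constraint 1 (Z + Y = X) on D(Z)={2,4,5,6} D(Y)={2,3,4,5,6} D(X)={2,3,5,6}: Z {2,4,5,6}->{2,4}; Y {2,3,4,5,6}->{2,3,4}; X {2,3,5,6}->{5,6}
Constraint 2 (Z < X) on D(Z)={2,4} D(X)={5,6}: no change
So after constraint 2: D(X) = {5,6}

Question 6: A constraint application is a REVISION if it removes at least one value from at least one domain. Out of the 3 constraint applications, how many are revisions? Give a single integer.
Constraint 1 (Z + Y = X) on D(Z)={2,4,5,6} D(Y)={2,3,4,5,6} D(X)={2,3,5,6}: Z {2,4,5,6}->{2,4}; Y {2,3,4,5,6}->{2,3,4}; X {2,3,5,6}->{5,6} => REVISION
Constraint 2 (Z < X) on D(Z)={2,4} D(X)={5,6}: no change => not a revision
Constraint 3 (V != Z) on D(V)={2,3,4,5,6} D(Z)={2,4}: no change => not a revision
Total revisions = 1

Answer: 1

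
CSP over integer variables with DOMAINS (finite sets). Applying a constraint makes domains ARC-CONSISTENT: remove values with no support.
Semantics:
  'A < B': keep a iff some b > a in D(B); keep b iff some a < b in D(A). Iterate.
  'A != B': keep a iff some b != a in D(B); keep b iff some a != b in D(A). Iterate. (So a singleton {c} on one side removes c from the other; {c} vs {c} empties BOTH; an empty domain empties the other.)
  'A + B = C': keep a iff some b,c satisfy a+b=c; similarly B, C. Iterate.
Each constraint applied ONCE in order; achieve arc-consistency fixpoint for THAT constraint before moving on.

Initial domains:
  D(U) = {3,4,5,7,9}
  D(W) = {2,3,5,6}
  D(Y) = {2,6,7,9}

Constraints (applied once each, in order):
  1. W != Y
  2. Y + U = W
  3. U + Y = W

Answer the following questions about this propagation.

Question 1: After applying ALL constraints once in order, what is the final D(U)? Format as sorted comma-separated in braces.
Constraint 1 (W != Y) on D(W)={2,3,5,6} D(Y)={2,6,7,9}: no change
Constraint 2 (Y + U = W) on D(Y)={2,6,7,9} D(U)={3,4,5,7,9} D(W)={2,3,5,6}: Y {2,6,7,9}->{2}; U {3,4,5,7,9}->{3,4}; W {2,3,5,6}->{5,6}
Constraint 3 (U + Y = W) on D(U)={3,4} D(Y)={2} D(W)={5,6}: no change
So after all 3 constraints: D(U) = {3,4}

Answer: {3,4}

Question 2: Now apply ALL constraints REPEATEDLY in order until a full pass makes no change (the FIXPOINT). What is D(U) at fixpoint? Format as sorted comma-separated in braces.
Answer: {3,4}

Derivation:
pass 0 (initial): D(U)={3,4,5,7,9}
pass 1: U {3,4,5,7,9}->{3,4}; W {2,3,5,6}->{5,6}; Y {2,6,7,9}->{2}
pass 2: no change
Fixpoint after 2 passes: D(U) = {3,4}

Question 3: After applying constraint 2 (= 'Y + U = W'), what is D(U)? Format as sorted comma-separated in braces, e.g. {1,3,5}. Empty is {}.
Answer: {3,4}

Derivation:
Constraint 1 (W != Y) on D(W)={2,3,5,6} D(Y)={2,6,7,9}: no change
Constraint 2 (Y + U = W) on D(Y)={2,6,7,9} D(U)={3,4,5,7,9} D(W)={2,3,5,6}: Y {2,6,7,9}->{2}; U {3,4,5,7,9}->{3,4}; W {2,3,5,6}->{5,6}
So after constraint 2: D(U) = {3,4}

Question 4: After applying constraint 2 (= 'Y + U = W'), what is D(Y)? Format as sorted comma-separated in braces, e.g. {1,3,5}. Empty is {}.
Answer: {2}

Derivation:
Constraint 1 (W != Y) on D(W)={2,3,5,6} D(Y)={2,6,7,9}: no change
Constraint 2 (Y + U = W) on D(Y)={2,6,7,9} D(U)={3,4,5,7,9} D(W)={2,3,5,6}: Y {2,6,7,9}->{2}; U {3,4,5,7,9}->{3,4}; W {2,3,5,6}->{5,6}
So after constraint 2: D(Y) = {2}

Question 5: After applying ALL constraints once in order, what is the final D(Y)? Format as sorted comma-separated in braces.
Answer: {2}

Derivation:
Constraint 1 (W != Y) on D(W)={2,3,5,6} D(Y)={2,6,7,9}: no change
Constraint 2 (Y + U = W) on D(Y)={2,6,7,9} D(U)={3,4,5,7,9} D(W)={2,3,5,6}: Y {2,6,7,9}->{2}; U {3,4,5,7,9}->{3,4}; W {2,3,5,6}->{5,6}
Constraint 3 (U + Y = W) on D(U)={3,4} D(Y)={2} D(W)={5,6}: no change
So after all 3 constraints: D(Y) = {2}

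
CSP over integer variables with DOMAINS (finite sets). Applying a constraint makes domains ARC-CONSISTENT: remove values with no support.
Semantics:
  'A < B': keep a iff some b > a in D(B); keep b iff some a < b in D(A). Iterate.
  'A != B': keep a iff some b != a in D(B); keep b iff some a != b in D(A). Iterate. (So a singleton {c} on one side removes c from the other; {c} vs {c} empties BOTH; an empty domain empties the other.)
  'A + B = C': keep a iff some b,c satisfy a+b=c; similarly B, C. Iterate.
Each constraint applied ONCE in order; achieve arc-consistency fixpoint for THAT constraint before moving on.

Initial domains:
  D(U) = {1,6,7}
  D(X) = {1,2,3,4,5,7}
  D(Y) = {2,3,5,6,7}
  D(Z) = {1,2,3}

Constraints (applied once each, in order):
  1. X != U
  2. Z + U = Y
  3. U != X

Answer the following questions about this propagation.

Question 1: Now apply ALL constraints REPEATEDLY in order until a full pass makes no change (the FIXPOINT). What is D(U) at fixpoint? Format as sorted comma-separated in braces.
pass 0 (initial): D(U)={1,6,7}
pass 1: U {1,6,7}->{1,6}; Y {2,3,5,6,7}->{2,3,7}; Z {1,2,3}->{1,2}
pass 2: no change
Fixpoint after 2 passes: D(U) = {1,6}

Answer: {1,6}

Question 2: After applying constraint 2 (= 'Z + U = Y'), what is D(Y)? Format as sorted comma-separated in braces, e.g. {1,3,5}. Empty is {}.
Answer: {2,3,7}

Derivation:
Constraint 1 (X != U) on D(X)={1,2,3,4,5,7} D(U)={1,6,7}: no change
Constraint 2 (Z + U = Y) on D(Z)={1,2,3} D(U)={1,6,7} D(Y)={2,3,5,6,7}: Z {1,2,3}->{1,2}; U {1,6,7}->{1,6}; Y {2,3,5,6,7}->{2,3,7}
So after constraint 2: D(Y) = {2,3,7}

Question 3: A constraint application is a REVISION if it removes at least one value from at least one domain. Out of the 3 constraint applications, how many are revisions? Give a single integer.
Constraint 1 (X != U) on D(X)={1,2,3,4,5,7} D(U)={1,6,7}: no change => not a revision
Constraint 2 (Z + U = Y) on D(Z)={1,2,3} D(U)={1,6,7} D(Y)={2,3,5,6,7}: Z {1,2,3}->{1,2}; U {1,6,7}->{1,6}; Y {2,3,5,6,7}->{2,3,7} => REVISION
Constraint 3 (U != X) on D(U)={1,6} D(X)={1,2,3,4,5,7}: no change => not a revision
Total revisions = 1

Answer: 1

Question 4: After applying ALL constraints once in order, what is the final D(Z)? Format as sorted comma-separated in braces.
Answer: {1,2}

Derivation:
Constraint 1 (X != U) on D(X)={1,2,3,4,5,7} D(U)={1,6,7}: no change
Constraint 2 (Z + U = Y) on D(Z)={1,2,3} D(U)={1,6,7} D(Y)={2,3,5,6,7}: Z {1,2,3}->{1,2}; U {1,6,7}->{1,6}; Y {2,3,5,6,7}->{2,3,7}
Constraint 3 (U != X) on D(U)={1,6} D(X)={1,2,3,4,5,7}: no change
So after all 3 constraints: D(Z) = {1,2}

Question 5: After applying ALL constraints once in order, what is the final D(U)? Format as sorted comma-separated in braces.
Answer: {1,6}

Derivation:
Constraint 1 (X != U) on D(X)={1,2,3,4,5,7} D(U)={1,6,7}: no change
Constraint 2 (Z + U = Y) on D(Z)={1,2,3} D(U)={1,6,7} D(Y)={2,3,5,6,7}: Z {1,2,3}->{1,2}; U {1,6,7}->{1,6}; Y {2,3,5,6,7}->{2,3,7}
Constraint 3 (U != X) on D(U)={1,6} D(X)={1,2,3,4,5,7}: no change
So after all 3 constraints: D(U) = {1,6}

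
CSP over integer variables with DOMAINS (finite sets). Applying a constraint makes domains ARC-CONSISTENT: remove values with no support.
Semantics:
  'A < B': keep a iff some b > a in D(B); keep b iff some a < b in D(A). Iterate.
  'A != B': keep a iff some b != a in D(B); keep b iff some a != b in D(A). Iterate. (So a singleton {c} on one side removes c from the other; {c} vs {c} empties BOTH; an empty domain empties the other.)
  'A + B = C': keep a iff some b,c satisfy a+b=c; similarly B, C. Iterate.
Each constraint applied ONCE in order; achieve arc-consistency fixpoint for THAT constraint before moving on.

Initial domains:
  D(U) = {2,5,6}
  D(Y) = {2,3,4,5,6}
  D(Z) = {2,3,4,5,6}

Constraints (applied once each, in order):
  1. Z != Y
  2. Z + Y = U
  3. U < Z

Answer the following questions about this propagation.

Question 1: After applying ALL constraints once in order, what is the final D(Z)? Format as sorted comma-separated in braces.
Answer: {}

Derivation:
Constraint 1 (Z != Y) on D(Z)={2,3,4,5,6} D(Y)={2,3,4,5,6}: no change
Constraint 2 (Z + Y = U) on D(Z)={2,3,4,5,6} D(Y)={2,3,4,5,6} D(U)={2,5,6}: Z {2,3,4,5,6}->{2,3,4}; Y {2,3,4,5,6}->{2,3,4}; U {2,5,6}->{5,6}
Constraint 3 (U < Z) on D(U)={5,6} D(Z)={2,3,4}: U {5,6}->{}; Z {2,3,4}->{}
So after all 3 constraints: D(Z) = {}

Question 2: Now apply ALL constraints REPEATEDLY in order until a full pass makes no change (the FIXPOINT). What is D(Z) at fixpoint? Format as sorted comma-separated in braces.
Answer: {}

Derivation:
pass 0 (initial): D(Z)={2,3,4,5,6}
pass 1: U {2,5,6}->{}; Y {2,3,4,5,6}->{2,3,4}; Z {2,3,4,5,6}->{}
pass 2: Y {2,3,4}->{}
pass 3: no change
Fixpoint after 3 passes: D(Z) = {}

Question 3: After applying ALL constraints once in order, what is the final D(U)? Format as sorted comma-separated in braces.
Constraint 1 (Z != Y) on D(Z)={2,3,4,5,6} D(Y)={2,3,4,5,6}: no change
Constraint 2 (Z + Y = U) on D(Z)={2,3,4,5,6} D(Y)={2,3,4,5,6} D(U)={2,5,6}: Z {2,3,4,5,6}->{2,3,4}; Y {2,3,4,5,6}->{2,3,4}; U {2,5,6}->{5,6}
Constraint 3 (U < Z) on D(U)={5,6} D(Z)={2,3,4}: U {5,6}->{}; Z {2,3,4}->{}
So after all 3 constraints: D(U) = {}

Answer: {}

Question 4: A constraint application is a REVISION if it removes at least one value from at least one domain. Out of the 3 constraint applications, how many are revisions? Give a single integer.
Constraint 1 (Z != Y) on D(Z)={2,3,4,5,6} D(Y)={2,3,4,5,6}: no change => not a revision
Constraint 2 (Z + Y = U) on D(Z)={2,3,4,5,6} D(Y)={2,3,4,5,6} D(U)={2,5,6}: Z {2,3,4,5,6}->{2,3,4}; Y {2,3,4,5,6}->{2,3,4}; U {2,5,6}->{5,6} => REVISION
Constraint 3 (U < Z) on D(U)={5,6} D(Z)={2,3,4}: U {5,6}->{}; Z {2,3,4}->{} => REVISION
Total revisions = 2

Answer: 2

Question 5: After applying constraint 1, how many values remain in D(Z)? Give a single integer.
Answer: 5

Derivation:
Constraint 1 (Z != Y) on D(Z)={2,3,4,5,6} D(Y)={2,3,4,5,6}: no change
So after constraint 1: D(Z)={2,3,4,5,6}, size = 5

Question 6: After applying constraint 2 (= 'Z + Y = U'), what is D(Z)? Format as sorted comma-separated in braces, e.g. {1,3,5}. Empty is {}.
Answer: {2,3,4}

Derivation:
Constraint 1 (Z != Y) on D(Z)={2,3,4,5,6} D(Y)={2,3,4,5,6}: no change
Constraint 2 (Z + Y = U) on D(Z)={2,3,4,5,6} D(Y)={2,3,4,5,6} D(U)={2,5,6}: Z {2,3,4,5,6}->{2,3,4}; Y {2,3,4,5,6}->{2,3,4}; U {2,5,6}->{5,6}
So after constraint 2: D(Z) = {2,3,4}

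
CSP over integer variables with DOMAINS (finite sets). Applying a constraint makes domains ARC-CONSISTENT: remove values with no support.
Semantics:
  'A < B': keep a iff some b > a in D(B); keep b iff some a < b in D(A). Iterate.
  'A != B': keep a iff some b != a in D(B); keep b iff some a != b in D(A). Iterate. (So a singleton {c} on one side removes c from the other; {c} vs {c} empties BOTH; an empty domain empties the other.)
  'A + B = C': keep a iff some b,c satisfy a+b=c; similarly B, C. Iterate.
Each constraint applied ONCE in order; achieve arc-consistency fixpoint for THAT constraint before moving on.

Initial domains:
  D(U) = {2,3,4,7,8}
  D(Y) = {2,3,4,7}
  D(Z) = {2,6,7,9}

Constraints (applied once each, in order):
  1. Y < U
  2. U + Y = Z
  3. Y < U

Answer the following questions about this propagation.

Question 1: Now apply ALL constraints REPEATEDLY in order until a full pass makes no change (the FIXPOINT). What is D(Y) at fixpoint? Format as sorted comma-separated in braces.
Answer: {2,3,4}

Derivation:
pass 0 (initial): D(Y)={2,3,4,7}
pass 1: U {2,3,4,7,8}->{3,4,7}; Y {2,3,4,7}->{2,3,4}; Z {2,6,7,9}->{6,7,9}
pass 2: no change
Fixpoint after 2 passes: D(Y) = {2,3,4}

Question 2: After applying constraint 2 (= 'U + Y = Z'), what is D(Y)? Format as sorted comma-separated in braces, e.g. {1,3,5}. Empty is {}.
Constraint 1 (Y < U) on D(Y)={2,3,4,7} D(U)={2,3,4,7,8}: U {2,3,4,7,8}->{3,4,7,8}
Constraint 2 (U + Y = Z) on D(U)={3,4,7,8} D(Y)={2,3,4,7} D(Z)={2,6,7,9}: U {3,4,7,8}->{3,4,7}; Y {2,3,4,7}->{2,3,4}; Z {2,6,7,9}->{6,7,9}
So after constraint 2: D(Y) = {2,3,4}

Answer: {2,3,4}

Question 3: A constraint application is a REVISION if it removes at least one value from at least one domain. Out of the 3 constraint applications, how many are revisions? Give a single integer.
Constraint 1 (Y < U) on D(Y)={2,3,4,7} D(U)={2,3,4,7,8}: U {2,3,4,7,8}->{3,4,7,8} => REVISION
Constraint 2 (U + Y = Z) on D(U)={3,4,7,8} D(Y)={2,3,4,7} D(Z)={2,6,7,9}: U {3,4,7,8}->{3,4,7}; Y {2,3,4,7}->{2,3,4}; Z {2,6,7,9}->{6,7,9} => REVISION
Constraint 3 (Y < U) on D(Y)={2,3,4} D(U)={3,4,7}: no change => not a revision
Total revisions = 2

Answer: 2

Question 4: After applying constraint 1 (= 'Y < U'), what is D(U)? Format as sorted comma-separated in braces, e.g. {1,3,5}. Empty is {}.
Answer: {3,4,7,8}

Derivation:
Constraint 1 (Y < U) on D(Y)={2,3,4,7} D(U)={2,3,4,7,8}: U {2,3,4,7,8}->{3,4,7,8}
So after constraint 1: D(U) = {3,4,7,8}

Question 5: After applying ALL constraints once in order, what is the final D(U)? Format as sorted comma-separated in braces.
Answer: {3,4,7}

Derivation:
Constraint 1 (Y < U) on D(Y)={2,3,4,7} D(U)={2,3,4,7,8}: U {2,3,4,7,8}->{3,4,7,8}
Constraint 2 (U + Y = Z) on D(U)={3,4,7,8} D(Y)={2,3,4,7} D(Z)={2,6,7,9}: U {3,4,7,8}->{3,4,7}; Y {2,3,4,7}->{2,3,4}; Z {2,6,7,9}->{6,7,9}
Constraint 3 (Y < U) on D(Y)={2,3,4} D(U)={3,4,7}: no change
So after all 3 constraints: D(U) = {3,4,7}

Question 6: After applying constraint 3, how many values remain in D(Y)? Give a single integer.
Constraint 1 (Y < U) on D(Y)={2,3,4,7} D(U)={2,3,4,7,8}: U {2,3,4,7,8}->{3,4,7,8}
Constraint 2 (U + Y = Z) on D(U)={3,4,7,8} D(Y)={2,3,4,7} D(Z)={2,6,7,9}: U {3,4,7,8}->{3,4,7}; Y {2,3,4,7}->{2,3,4}; Z {2,6,7,9}->{6,7,9}
Constraint 3 (Y < U) on D(Y)={2,3,4} D(U)={3,4,7}: no change
So after constraint 3: D(Y)={2,3,4}, size = 3

Answer: 3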